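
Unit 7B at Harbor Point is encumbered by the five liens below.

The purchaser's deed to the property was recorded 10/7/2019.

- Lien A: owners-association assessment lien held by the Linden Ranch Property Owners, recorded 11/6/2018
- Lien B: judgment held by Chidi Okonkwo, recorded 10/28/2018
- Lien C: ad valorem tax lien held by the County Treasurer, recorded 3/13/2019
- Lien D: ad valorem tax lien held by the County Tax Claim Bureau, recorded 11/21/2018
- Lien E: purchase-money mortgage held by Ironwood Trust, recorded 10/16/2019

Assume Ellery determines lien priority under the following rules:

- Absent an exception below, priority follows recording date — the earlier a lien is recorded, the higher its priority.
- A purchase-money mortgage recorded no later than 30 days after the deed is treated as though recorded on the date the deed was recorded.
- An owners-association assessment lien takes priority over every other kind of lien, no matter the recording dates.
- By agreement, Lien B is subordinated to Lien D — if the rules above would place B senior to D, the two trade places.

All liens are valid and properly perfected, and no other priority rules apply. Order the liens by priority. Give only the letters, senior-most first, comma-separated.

A, D, B, C, E

Effective dates: E's effective date is the deed date, 10/7/2019.
A is an owners-association assessment lien and takes priority over every other lien.
Among the remaining liens, by effective date: B (10/28/2018), D (11/21/2018), C (3/13/2019), E (10/7/2019).
B would otherwise be senior to D, so under the subordination agreement B and D exchange positions.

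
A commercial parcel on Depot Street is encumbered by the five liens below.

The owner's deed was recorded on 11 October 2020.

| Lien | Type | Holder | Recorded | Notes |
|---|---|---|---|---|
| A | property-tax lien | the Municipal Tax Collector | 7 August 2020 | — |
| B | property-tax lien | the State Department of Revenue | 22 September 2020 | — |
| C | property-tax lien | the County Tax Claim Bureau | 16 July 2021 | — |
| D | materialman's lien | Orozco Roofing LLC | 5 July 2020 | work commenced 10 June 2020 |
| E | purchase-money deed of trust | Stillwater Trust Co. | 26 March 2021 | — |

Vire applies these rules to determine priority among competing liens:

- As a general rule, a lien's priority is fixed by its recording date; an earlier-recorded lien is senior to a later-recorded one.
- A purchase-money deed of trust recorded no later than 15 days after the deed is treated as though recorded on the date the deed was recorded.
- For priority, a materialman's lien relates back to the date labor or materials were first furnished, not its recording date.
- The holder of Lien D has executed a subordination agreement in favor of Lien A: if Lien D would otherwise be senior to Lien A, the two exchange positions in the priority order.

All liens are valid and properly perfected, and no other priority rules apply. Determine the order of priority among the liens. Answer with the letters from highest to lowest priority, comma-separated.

Effective dates: D is treated as recorded 10 June 2020, the work-commencement date; E was recorded 166 days after the deed — beyond 15 days — so no relation-back applies.
Ordering by effective date: D (10 June 2020), A (7 August 2020), B (22 September 2020), E (26 March 2021), C (16 July 2021).
D would otherwise be senior to A, so under the subordination agreement D and A exchange positions.

A, D, B, E, C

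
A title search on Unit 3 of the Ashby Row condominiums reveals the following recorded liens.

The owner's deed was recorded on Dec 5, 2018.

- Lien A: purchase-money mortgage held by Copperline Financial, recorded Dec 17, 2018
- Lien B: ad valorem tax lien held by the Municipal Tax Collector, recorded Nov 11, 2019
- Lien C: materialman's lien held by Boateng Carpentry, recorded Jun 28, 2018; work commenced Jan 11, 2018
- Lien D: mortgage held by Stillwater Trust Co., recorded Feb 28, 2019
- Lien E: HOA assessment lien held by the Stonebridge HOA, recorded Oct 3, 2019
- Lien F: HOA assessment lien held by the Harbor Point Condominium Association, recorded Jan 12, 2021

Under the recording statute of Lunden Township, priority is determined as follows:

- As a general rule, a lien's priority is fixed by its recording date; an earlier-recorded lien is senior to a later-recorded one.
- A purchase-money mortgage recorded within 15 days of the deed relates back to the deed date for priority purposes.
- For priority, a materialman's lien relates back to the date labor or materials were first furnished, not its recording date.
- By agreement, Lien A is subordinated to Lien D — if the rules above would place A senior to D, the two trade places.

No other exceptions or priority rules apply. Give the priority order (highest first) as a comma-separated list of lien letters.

First, effective dates: A relates back to the deed date Dec 5, 2018; C relates back to Jan 11, 2018 (work commenced).
Sorted by effective date: C (Jan 11, 2018), A (Dec 5, 2018), D (Feb 28, 2019), E (Oct 3, 2019), B (Nov 11, 2019), F (Jan 12, 2021).
A would otherwise be senior to D, so under the subordination agreement A and D exchange positions.

C, D, A, E, B, F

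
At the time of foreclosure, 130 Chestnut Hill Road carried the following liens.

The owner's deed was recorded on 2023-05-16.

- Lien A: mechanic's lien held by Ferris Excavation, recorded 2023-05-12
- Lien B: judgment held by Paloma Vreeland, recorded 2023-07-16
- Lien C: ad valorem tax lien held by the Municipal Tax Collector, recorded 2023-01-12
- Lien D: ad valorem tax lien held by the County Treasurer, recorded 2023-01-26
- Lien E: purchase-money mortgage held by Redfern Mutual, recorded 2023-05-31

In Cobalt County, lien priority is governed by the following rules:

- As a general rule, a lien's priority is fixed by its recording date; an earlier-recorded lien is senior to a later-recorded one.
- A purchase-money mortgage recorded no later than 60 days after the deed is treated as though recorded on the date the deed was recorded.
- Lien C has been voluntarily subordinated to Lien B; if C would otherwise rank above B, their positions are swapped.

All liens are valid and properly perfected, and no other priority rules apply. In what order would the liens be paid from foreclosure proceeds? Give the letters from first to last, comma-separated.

B, D, A, E, C

Effective dates after the stated exceptions: E was recorded within the 60-day window, so its effective date is the deed date 2023-05-16.
Sorted by effective date: C (2023-01-12), D (2023-01-26), A (2023-05-12), E (2023-05-16), B (2023-07-16).
C is senior to B before the subordination, so the two trade places.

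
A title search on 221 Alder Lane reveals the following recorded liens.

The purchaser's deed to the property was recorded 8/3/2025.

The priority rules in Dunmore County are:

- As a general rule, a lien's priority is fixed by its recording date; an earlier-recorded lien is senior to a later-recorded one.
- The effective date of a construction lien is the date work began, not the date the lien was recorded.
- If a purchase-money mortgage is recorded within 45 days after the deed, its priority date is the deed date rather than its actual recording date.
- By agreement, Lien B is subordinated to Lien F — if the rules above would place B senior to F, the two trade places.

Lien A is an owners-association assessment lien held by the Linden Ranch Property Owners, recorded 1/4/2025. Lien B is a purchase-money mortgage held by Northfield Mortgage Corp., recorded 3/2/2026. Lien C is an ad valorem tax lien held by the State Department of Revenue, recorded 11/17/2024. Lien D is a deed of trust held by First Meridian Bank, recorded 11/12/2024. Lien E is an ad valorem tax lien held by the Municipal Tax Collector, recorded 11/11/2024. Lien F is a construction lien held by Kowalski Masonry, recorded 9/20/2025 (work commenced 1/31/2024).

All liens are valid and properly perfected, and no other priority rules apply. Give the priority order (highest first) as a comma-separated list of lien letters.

F, E, D, C, A, B

Effective dates after the stated exceptions: B missed the 45-day window (211 days after the deed), so its recording date stands; F's effective date is 1/31/2024, when work began.
Ordering by effective date: F (1/31/2024), E (11/11/2024), D (11/12/2024), C (11/17/2024), A (1/4/2025), B (3/2/2026).
B already ranks below F; the subordination has no effect.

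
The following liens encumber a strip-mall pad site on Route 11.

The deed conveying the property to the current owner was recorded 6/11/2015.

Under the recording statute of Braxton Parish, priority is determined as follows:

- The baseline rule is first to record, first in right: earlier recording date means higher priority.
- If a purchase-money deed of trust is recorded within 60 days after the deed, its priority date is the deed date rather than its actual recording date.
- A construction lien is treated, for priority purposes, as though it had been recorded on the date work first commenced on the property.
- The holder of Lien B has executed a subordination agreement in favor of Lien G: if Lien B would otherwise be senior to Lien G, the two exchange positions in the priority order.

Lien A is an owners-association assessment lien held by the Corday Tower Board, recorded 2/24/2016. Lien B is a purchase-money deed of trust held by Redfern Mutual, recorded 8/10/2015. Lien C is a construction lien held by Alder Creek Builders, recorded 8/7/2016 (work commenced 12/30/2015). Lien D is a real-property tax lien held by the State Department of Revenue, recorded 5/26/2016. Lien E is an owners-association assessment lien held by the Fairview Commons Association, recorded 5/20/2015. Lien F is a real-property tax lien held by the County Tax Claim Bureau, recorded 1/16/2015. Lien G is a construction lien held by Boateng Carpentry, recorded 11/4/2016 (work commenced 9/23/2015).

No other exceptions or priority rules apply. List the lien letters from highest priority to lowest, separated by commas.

Effective dates after the stated exceptions: B was recorded within the 60-day window, so its effective date is the deed date 6/11/2015; C's effective date is 12/30/2015, when work began; G's effective date is 9/23/2015, when work began.
By effective date: F (1/16/2015), E (5/20/2015), B (6/11/2015), G (9/23/2015), C (12/30/2015), A (2/24/2016), D (5/26/2016).
B would otherwise be senior to G, so under the subordination agreement B and G exchange positions.

F, E, G, B, C, A, D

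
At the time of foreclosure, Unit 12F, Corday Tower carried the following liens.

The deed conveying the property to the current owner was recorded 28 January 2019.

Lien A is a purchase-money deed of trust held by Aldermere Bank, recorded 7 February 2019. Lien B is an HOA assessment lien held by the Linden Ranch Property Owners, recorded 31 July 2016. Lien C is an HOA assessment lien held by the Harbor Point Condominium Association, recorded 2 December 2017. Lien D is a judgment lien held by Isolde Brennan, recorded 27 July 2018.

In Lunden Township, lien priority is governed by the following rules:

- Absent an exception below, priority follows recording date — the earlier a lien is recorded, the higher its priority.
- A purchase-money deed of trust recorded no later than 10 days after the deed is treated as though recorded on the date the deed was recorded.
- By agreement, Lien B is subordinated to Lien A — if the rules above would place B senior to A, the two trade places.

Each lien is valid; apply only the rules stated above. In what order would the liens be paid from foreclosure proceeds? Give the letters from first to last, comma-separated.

Adjusting effective dates: A relates back to the deed date 28 January 2019.
Sorted by effective date: B (31 July 2016), C (2 December 2017), D (27 July 2018), A (28 January 2019).
B is senior to A before the subordination, so the two trade places.

A, C, D, B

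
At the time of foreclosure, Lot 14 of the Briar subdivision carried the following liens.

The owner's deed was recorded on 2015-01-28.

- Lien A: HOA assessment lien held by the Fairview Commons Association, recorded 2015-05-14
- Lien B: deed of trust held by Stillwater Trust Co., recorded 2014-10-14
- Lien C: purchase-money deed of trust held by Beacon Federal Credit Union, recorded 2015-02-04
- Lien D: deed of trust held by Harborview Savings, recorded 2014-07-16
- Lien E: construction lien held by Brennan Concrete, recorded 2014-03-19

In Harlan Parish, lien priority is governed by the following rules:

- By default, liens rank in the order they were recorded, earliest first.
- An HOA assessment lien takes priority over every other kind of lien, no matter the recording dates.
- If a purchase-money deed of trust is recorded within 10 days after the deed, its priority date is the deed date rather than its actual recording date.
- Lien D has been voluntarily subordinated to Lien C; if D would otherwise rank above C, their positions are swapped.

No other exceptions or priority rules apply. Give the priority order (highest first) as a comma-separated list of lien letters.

A, E, C, B, D

Effective dates: C relates back to the deed date 2015-01-28.
A is an HOA assessment lien and takes priority over every other lien.
Remaining liens by effective date: E (2014-03-19), D (2014-07-16), B (2014-10-14), C (2015-01-28).
D would otherwise be senior to C, so under the subordination agreement D and C exchange positions.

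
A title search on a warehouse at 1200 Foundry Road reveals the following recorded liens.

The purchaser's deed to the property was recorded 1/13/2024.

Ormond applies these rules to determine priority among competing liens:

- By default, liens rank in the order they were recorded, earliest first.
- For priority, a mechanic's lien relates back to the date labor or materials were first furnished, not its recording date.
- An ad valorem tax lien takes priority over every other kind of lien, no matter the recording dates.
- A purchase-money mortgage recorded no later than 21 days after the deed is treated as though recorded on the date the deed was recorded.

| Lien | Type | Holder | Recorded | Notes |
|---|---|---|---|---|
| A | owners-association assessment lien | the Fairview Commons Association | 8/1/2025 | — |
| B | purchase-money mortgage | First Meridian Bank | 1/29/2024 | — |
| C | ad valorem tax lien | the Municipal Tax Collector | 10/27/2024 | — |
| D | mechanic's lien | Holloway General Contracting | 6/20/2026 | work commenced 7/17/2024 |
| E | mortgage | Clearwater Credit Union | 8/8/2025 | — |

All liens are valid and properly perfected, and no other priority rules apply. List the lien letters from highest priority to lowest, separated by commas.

C, B, D, A, E

Adjusting effective dates: B relates back to the deed date 1/13/2024; D is treated as recorded 7/17/2024, the work-commencement date.
C is an ad valorem tax lien and takes priority over every other lien.
The other liens, earliest effective date first: B (1/13/2024), D (7/17/2024), A (8/1/2025), E (8/8/2025).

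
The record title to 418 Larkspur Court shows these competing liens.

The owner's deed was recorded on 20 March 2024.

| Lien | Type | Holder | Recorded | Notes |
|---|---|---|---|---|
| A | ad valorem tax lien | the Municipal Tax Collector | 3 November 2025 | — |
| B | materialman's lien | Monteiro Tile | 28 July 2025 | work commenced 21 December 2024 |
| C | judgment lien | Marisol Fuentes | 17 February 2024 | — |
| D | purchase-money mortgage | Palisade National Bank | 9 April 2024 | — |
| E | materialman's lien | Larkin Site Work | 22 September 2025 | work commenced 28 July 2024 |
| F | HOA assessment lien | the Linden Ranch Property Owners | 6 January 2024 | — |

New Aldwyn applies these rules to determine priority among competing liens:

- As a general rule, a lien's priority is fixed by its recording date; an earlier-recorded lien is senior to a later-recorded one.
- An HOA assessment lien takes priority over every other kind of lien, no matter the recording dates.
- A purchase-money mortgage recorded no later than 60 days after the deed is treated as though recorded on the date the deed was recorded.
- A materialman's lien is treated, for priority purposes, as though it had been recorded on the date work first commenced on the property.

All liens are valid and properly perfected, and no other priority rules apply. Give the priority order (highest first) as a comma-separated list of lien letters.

First, effective dates: B is treated as recorded 21 December 2024, the work-commencement date; D relates back to the deed date 20 March 2024; E relates back to 28 July 2024 (work commenced).
F is an HOA assessment lien and takes priority over every other lien.
The other liens, earliest effective date first: C (17 February 2024), D (20 March 2024), E (28 July 2024), B (21 December 2024), A (3 November 2025).

F, C, D, E, B, A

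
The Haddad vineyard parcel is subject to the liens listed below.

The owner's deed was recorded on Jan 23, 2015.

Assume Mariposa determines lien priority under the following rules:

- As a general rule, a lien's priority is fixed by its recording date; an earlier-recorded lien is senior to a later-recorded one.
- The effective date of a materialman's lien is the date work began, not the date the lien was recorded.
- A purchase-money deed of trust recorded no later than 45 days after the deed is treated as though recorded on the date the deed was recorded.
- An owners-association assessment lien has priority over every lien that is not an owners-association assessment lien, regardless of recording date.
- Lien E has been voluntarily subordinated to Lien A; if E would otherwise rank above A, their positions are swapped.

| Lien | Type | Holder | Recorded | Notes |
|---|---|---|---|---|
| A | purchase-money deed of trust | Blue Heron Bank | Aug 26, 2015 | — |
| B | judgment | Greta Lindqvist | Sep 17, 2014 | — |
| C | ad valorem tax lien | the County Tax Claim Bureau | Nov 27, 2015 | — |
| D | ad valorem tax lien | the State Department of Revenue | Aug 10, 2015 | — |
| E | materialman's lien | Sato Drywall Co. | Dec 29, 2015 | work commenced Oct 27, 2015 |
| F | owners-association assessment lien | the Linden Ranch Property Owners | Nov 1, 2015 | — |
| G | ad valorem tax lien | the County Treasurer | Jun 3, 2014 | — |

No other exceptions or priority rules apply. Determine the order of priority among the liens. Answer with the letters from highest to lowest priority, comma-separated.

F, G, B, D, A, E, C

Adjusting effective dates: A was recorded 215 days after the deed, outside the 45-day window, so it keeps its recording date; E's effective date is Oct 27, 2015, when work began.
F is an owners-association assessment lien, so it outranks all other liens regardless of date.
Ordering the rest by effective date: G (Jun 3, 2014), B (Sep 17, 2014), D (Aug 10, 2015), A (Aug 26, 2015), E (Oct 27, 2015), C (Nov 27, 2015).
E is already junior to A, so the subordination agreement changes nothing.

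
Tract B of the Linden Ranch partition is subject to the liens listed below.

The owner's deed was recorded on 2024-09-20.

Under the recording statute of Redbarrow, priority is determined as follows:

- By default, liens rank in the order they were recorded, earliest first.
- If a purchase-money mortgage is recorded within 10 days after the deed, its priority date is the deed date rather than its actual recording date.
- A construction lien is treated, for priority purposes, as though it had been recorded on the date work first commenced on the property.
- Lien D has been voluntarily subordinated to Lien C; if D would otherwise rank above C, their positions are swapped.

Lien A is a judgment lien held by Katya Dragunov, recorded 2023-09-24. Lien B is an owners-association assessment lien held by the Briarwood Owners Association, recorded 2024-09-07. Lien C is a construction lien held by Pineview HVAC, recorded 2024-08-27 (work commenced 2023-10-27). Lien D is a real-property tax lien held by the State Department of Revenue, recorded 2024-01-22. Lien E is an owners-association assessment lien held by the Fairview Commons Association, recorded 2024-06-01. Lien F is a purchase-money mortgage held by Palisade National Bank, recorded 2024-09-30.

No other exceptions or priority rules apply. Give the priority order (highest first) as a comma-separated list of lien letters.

Effective dates after the stated exceptions: C's effective date is 2023-10-27, when work began; F's effective date is the deed date, 2024-09-20.
Sorted by effective date: A (2023-09-24), C (2023-10-27), D (2024-01-22), E (2024-06-01), B (2024-09-07), F (2024-09-20).
Since D is not senior to C, the subordination leaves the order unchanged.

A, C, D, E, B, F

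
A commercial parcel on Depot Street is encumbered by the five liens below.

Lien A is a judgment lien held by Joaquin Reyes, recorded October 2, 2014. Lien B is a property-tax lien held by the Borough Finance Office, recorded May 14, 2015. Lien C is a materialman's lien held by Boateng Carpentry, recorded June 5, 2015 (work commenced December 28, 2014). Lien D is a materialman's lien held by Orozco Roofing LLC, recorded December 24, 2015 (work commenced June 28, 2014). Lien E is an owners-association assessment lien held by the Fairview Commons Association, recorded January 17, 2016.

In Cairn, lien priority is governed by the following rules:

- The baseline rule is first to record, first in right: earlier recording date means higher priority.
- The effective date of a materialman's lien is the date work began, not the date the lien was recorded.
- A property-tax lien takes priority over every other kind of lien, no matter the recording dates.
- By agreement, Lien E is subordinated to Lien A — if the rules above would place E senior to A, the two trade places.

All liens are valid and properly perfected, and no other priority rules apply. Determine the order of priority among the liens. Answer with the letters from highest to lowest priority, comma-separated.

B, D, A, C, E

Adjusting effective dates: C is treated as recorded December 28, 2014, the work-commencement date; D's effective date is June 28, 2014, when work began.
As a property-tax lien, B is senior to every other lien.
Ordering the rest by effective date: D (June 28, 2014), A (October 2, 2014), C (December 28, 2014), E (January 17, 2016).
E is already junior to A, so the subordination agreement changes nothing.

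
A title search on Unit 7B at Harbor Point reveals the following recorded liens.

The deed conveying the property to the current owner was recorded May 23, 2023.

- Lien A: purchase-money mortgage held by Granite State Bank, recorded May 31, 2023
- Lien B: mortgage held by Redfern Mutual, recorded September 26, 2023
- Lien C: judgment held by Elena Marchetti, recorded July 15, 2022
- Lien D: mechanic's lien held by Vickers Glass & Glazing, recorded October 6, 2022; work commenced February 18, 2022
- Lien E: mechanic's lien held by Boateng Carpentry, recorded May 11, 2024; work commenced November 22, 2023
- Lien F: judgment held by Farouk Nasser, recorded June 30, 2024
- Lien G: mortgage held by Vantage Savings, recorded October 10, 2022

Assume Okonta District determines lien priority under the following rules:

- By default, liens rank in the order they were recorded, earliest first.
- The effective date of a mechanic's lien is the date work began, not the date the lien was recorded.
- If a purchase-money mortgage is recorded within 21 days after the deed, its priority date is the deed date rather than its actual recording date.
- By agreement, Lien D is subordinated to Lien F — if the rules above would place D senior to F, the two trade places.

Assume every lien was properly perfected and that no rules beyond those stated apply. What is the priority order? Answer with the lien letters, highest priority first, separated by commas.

F, C, G, A, B, E, D

Effective dates after the stated exceptions: A's effective date is the deed date, May 23, 2023; D relates back to February 18, 2022 (work commenced); E relates back to November 22, 2023 (work commenced).
By effective date, earliest first: D (February 18, 2022), C (July 15, 2022), G (October 10, 2022), A (May 23, 2023), B (September 26, 2023), E (November 22, 2023), F (June 30, 2024).
D is senior to F before the subordination, so the two trade places.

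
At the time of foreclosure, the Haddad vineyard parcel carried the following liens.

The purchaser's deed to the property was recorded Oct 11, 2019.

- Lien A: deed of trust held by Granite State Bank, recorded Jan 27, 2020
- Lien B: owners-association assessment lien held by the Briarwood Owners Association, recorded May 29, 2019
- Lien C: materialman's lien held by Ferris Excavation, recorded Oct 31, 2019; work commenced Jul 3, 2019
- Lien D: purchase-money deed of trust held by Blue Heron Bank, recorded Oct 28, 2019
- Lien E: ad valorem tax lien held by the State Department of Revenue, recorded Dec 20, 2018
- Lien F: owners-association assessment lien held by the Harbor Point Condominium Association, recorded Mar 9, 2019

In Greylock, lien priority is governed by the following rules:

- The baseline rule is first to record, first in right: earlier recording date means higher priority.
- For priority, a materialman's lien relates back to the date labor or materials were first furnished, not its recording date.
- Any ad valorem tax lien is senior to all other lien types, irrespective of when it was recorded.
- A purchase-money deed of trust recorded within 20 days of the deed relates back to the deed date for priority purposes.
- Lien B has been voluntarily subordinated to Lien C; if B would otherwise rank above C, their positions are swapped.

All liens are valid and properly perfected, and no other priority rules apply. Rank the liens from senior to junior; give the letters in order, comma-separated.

E, F, C, B, D, A

First, effective dates: C is treated as recorded Jul 3, 2019, the work-commencement date; D was recorded within the 20-day window, so its effective date is the deed date Oct 11, 2019.
As an ad valorem tax lien, E is senior to every other lien.
Remaining liens by effective date: F (Mar 9, 2019), B (May 29, 2019), C (Jul 3, 2019), D (Oct 11, 2019), A (Jan 27, 2020).
Because B would otherwise rank above C, the subordination swaps them.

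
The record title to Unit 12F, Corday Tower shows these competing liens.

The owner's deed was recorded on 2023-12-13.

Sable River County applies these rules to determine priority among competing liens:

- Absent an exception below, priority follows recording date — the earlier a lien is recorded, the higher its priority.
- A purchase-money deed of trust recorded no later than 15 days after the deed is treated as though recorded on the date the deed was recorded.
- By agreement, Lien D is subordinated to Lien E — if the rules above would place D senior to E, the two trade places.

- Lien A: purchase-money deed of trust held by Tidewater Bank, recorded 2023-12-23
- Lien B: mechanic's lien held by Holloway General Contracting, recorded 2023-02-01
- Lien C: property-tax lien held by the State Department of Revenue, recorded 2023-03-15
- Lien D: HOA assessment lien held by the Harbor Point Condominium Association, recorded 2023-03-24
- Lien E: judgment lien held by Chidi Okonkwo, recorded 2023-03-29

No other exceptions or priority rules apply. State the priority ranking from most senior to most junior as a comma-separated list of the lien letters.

B, C, E, D, A

Adjusting effective dates: A's effective date is the deed date, 2023-12-13.
By effective date, earliest first: B (2023-02-01), C (2023-03-15), D (2023-03-24), E (2023-03-29), A (2023-12-13).
Because D would otherwise rank above E, the subordination swaps them.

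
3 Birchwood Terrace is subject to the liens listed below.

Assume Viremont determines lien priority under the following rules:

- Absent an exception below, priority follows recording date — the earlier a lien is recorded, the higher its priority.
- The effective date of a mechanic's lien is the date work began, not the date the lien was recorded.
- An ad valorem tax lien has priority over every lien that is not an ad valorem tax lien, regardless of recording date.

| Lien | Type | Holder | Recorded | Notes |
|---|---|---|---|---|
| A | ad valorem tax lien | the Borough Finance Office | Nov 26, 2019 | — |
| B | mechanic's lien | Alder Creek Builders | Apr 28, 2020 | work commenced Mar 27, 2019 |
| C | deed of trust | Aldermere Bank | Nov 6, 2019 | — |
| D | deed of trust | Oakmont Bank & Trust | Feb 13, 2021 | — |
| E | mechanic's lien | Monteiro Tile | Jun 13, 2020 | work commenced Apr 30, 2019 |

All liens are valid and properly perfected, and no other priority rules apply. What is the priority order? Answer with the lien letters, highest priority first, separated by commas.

First, effective dates: B's effective date is Mar 27, 2019, when work began; E relates back to Apr 30, 2019 (work commenced).
A is an ad valorem tax lien, so it outranks all other liens regardless of date.
Among the remaining liens, by effective date: B (Mar 27, 2019), E (Apr 30, 2019), C (Nov 6, 2019), D (Feb 13, 2021).

A, B, E, C, D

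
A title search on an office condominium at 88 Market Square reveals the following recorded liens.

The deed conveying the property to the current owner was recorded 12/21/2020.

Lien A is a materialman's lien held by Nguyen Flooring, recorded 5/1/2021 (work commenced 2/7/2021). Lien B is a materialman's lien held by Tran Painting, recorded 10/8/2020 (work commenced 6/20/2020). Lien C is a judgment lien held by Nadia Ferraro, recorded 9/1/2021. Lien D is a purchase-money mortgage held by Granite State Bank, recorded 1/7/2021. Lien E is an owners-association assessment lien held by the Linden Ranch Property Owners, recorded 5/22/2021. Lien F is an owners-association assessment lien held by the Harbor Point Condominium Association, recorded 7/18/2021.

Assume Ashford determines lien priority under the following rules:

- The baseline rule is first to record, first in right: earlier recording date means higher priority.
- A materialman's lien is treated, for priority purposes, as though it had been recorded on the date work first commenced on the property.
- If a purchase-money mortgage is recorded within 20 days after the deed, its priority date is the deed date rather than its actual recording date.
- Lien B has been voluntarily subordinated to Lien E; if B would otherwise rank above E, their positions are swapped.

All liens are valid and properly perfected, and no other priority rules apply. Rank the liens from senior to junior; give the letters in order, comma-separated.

E, D, A, B, F, C

Adjusting effective dates: A's effective date is 2/7/2021, when work began; B relates back to 6/20/2020 (work commenced); D's effective date is the deed date, 12/21/2020.
By effective date, earliest first: B (6/20/2020), D (12/21/2020), A (2/7/2021), E (5/22/2021), F (7/18/2021), C (9/1/2021).
Because B would otherwise rank above E, the subordination swaps them.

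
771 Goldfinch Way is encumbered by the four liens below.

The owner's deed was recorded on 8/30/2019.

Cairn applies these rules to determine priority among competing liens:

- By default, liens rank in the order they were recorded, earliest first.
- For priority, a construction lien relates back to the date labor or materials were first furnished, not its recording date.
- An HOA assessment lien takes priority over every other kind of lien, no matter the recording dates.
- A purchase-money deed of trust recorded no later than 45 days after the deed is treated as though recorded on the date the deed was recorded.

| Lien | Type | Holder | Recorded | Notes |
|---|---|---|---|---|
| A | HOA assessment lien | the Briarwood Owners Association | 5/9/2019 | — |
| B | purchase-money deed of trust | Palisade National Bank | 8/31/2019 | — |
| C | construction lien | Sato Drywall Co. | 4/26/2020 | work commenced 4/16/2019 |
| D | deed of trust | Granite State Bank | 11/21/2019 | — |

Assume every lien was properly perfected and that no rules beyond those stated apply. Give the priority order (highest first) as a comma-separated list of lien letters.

Adjusting effective dates: B's effective date is the deed date, 8/30/2019; C's effective date is 4/16/2019, when work began.
A is an HOA assessment lien, so it outranks all other liens regardless of date.
Remaining liens by effective date: C (4/16/2019), B (8/30/2019), D (11/21/2019).

A, C, B, D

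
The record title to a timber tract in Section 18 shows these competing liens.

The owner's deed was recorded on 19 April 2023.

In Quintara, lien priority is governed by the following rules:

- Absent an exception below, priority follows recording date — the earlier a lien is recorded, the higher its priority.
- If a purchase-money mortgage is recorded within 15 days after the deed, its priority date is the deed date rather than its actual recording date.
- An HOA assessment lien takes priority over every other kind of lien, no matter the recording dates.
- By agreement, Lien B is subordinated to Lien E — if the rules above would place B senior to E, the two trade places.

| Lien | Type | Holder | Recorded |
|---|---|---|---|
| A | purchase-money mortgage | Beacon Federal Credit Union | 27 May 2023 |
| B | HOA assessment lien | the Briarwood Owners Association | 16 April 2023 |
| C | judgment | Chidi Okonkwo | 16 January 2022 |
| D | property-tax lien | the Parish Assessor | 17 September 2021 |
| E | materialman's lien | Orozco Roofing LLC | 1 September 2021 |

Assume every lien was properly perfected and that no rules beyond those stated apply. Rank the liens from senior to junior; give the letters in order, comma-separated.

E, B, D, C, A

Effective dates after the stated exceptions: A was recorded 38 days after the deed — beyond 15 days — so no relation-back applies.
B, as an HOA assessment lien, has superpriority and ranks first.
Remaining liens by effective date: E (1 September 2021), D (17 September 2021), C (16 January 2022), A (27 May 2023).
B is senior to E before the subordination, so the two trade places.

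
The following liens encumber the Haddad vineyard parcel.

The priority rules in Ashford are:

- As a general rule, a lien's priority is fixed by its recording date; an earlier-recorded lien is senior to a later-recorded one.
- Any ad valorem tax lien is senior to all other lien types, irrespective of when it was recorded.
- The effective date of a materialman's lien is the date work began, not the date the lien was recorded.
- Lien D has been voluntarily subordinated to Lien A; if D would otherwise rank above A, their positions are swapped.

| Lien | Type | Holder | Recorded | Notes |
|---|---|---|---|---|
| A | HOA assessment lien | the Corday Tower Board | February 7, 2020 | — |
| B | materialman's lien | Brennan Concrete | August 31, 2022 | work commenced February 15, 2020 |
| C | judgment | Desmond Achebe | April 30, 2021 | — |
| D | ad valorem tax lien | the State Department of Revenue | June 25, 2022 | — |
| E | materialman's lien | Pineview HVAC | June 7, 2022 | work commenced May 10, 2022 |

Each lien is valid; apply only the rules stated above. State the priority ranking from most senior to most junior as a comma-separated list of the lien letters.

A, D, B, C, E

First, effective dates: B's effective date is February 15, 2020, when work began; E is treated as recorded May 10, 2022, the work-commencement date.
D is an ad valorem tax lien, so it outranks all other liens regardless of date.
Among the remaining liens, by effective date: A (February 7, 2020), B (February 15, 2020), C (April 30, 2021), E (May 10, 2022).
Because D would otherwise rank above A, the subordination swaps them.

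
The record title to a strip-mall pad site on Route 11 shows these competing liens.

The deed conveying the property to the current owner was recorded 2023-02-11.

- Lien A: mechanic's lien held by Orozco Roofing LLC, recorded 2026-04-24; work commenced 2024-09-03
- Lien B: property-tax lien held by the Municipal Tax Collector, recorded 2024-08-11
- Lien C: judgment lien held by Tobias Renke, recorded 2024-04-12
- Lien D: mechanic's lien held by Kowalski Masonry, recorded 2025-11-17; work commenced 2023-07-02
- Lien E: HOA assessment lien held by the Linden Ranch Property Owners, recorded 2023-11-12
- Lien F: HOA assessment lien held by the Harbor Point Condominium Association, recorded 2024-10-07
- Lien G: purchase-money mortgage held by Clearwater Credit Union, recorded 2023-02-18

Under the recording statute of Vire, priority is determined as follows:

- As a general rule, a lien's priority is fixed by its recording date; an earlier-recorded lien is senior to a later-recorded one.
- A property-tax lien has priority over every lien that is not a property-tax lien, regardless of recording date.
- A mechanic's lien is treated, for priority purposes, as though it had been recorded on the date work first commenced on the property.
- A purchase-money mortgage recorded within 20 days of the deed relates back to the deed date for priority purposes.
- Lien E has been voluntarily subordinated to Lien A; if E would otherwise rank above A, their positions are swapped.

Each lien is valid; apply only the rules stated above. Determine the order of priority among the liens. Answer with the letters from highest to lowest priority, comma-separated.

First, effective dates: A's effective date is 2024-09-03, when work began; D's effective date is 2023-07-02, when work began; G relates back to the deed date 2023-02-11.
B is a property-tax lien and takes priority over every other lien.
Among the remaining liens, by effective date: G (2023-02-11), D (2023-07-02), E (2023-11-12), C (2024-04-12), A (2024-09-03), F (2024-10-07).
E is senior to A before the subordination, so the two trade places.

B, G, D, A, C, E, F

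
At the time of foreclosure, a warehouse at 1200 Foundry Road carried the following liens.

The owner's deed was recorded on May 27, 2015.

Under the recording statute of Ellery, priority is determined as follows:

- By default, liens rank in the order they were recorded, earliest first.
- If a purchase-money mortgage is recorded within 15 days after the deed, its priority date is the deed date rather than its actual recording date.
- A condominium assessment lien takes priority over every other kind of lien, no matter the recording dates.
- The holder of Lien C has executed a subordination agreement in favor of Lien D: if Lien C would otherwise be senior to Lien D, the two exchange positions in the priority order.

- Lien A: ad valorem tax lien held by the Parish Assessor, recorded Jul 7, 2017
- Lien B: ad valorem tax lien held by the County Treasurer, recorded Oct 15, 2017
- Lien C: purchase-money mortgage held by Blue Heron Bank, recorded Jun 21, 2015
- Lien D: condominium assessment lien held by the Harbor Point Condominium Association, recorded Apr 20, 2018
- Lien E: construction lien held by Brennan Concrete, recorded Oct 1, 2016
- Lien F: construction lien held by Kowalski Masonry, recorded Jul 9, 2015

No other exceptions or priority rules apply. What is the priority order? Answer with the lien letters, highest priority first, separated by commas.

D, C, F, E, A, B

Adjusting effective dates: C missed the 15-day window (25 days after the deed), so its recording date stands.
D is a condominium assessment lien and takes priority over every other lien.
The other liens, earliest effective date first: C (Jun 21, 2015), F (Jul 9, 2015), E (Oct 1, 2016), A (Jul 7, 2017), B (Oct 15, 2017).
Since C is not senior to D, the subordination leaves the order unchanged.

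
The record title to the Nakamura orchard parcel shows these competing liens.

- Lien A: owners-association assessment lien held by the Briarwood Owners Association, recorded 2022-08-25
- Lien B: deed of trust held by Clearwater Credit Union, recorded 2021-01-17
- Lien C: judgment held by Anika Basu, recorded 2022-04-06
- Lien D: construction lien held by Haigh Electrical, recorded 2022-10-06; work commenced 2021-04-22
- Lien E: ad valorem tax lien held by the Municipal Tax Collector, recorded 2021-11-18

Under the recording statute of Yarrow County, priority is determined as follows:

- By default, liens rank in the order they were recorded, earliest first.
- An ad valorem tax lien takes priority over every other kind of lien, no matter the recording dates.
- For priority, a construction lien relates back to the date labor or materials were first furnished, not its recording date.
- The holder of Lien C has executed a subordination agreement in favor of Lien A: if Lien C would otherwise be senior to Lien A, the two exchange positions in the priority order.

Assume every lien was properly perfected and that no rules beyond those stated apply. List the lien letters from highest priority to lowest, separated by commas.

E, B, D, A, C

Effective dates: D is treated as recorded 2021-04-22, the work-commencement date.
E is an ad valorem tax lien, so it outranks all other liens regardless of date.
Ordering the rest by effective date: B (2021-01-17), D (2021-04-22), C (2022-04-06), A (2022-08-25).
C is senior to A before the subordination, so the two trade places.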